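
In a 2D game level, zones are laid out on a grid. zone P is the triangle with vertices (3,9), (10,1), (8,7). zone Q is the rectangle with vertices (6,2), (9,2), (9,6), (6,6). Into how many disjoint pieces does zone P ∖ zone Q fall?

2

zone P ∖ zone Q splits into 2 disjoint pieces (area 6.3095, area 0.9286).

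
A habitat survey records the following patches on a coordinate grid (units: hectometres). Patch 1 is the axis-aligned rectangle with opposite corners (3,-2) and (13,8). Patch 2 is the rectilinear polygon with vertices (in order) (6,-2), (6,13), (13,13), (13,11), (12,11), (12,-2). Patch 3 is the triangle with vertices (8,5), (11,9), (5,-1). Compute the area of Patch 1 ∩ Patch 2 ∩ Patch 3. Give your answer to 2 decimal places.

2.76

The intersection is the polygon with vertices (6,1), (8,5), (10.25,8), (10.4,8), (6,0.667).
By the shoelace formula its area is 2.76.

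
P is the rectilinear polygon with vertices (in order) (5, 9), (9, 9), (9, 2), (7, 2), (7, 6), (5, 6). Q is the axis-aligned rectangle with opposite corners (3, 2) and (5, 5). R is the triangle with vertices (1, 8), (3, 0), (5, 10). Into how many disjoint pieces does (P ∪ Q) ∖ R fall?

2

(P ∪ Q) ∖ R splits into 2 disjoint pieces (area 20, area 3.9).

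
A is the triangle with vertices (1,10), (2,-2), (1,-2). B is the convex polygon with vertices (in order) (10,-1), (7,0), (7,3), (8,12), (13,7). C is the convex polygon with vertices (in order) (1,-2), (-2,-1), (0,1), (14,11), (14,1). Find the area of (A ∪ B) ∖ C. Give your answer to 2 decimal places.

|A ∪ B| = 53.5.
|(A ∪ B) ∩ C| = 39.5862.
|(A ∪ B) ∖ C| = 53.5 − 39.5862 = 13.91.

13.91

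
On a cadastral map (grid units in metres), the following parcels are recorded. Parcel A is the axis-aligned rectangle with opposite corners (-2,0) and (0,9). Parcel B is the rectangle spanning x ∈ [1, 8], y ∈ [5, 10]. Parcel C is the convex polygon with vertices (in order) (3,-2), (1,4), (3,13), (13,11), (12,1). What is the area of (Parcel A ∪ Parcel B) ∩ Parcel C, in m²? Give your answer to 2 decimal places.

The region (Parcel A ∪ Parcel B) ∩ Parcel C is the polygon with vertices (8,10), (8,5), (1.222,5), (2.333,10).
By the shoelace formula its area is 31.11.

31.11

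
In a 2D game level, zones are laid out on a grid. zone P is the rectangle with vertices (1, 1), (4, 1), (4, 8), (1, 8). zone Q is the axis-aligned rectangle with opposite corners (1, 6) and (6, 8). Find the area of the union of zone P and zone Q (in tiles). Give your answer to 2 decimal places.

25.00

By inclusion–exclusion:
Individual areas: |zone P| = 21, |zone Q| = 10.
|zone P∩zone Q|: x∈[1,4], y∈[6,8] → 3·2 = 6.
|zone P ∪ zone Q| = 31 − 6 = 25.00.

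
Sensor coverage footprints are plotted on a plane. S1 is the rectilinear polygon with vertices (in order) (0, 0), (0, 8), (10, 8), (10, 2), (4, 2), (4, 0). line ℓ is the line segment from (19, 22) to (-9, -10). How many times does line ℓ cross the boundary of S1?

2

The segment meets the boundary at (0,0.286), (6.75,8).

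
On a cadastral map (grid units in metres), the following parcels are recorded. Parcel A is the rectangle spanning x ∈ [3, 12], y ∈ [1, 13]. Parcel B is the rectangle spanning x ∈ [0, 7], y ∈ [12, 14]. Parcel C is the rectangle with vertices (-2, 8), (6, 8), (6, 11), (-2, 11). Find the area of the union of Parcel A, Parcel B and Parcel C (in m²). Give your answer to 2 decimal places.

By inclusion–exclusion:
Individual areas: |Parcel A| = 108, |Parcel B| = 14, |Parcel C| = 24.
|Parcel A∩Parcel B|: x∈[3,7], y∈[12,13] → 4·1 = 4.
|Parcel A∩Parcel C|: x∈[3,6], y∈[8,11] → 3·3 = 9.
|Parcel B∩Parcel C| = 0 (no overlap).
|Parcel A∩Parcel B∩Parcel C| = 0.
|Parcel A ∪ Parcel B ∪ Parcel C| = 146 − 13 + 0 = 133.00.

133.00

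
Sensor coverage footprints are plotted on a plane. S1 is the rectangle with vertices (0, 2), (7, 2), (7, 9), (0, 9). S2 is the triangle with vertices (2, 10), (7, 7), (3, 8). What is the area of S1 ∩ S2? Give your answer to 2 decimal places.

2.92

The intersection is the polygon with vertices (3.667,9), (7,7), (3,8), (2.5,9).
By the shoelace formula its area is 2.92.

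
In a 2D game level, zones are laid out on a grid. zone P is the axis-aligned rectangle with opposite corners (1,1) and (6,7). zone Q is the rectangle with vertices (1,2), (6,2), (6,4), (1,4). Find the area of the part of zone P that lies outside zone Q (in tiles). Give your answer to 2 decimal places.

20.00

|zone P∩zone Q|: x∈[1,6], y∈[2,4] → 5·2 = 10.
|zone P| = 30.
|zone P ∖ zone Q| = |zone P| − |zone P∩zone Q| = 30 − 10 = 20.00.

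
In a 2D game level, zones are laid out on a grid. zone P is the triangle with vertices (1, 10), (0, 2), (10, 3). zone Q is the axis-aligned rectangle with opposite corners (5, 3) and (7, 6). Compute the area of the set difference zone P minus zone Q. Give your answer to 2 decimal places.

|zone P| = 39.5, |zone P∩zone Q| = 5.7143.
|zone P ∖ zone Q| = |zone P| − |zone P∩zone Q| = 39.5 − 5.7143 = 33.79.

33.79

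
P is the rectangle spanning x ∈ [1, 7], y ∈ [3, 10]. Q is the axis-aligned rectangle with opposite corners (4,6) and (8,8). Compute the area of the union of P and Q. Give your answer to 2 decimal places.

44.00

By inclusion–exclusion:
Individual areas: |P| = 42, |Q| = 8.
|P∩Q|: x∈[4,7], y∈[6,8] → 3·2 = 6.
|P ∪ Q| = 50 − 6 = 44.00.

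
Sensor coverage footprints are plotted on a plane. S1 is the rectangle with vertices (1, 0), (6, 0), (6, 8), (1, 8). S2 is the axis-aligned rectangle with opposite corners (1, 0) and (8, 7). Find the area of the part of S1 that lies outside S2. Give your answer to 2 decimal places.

|S1∩S2|: x∈[1,6], y∈[0,7] → 5·7 = 35.
|S1| = 40.
|S1 ∖ S2| = |S1| − |S1∩S2| = 40 − 35 = 5.00.

5.00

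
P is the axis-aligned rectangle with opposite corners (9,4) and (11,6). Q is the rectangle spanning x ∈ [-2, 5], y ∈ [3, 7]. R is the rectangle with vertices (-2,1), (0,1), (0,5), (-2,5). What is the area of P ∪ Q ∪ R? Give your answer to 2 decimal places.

36.00

By inclusion–exclusion:
Individual areas: |P| = 4, |Q| = 28, |R| = 8.
|P∩Q| = 0 (no overlap).
|P∩R| = 0 (no overlap).
|Q∩R|: x∈[-2,0], y∈[3,5] → 2·2 = 4.
|P∩Q∩R| = 0.
|P ∪ Q ∪ R| = 40 − 4 + 0 = 36.00.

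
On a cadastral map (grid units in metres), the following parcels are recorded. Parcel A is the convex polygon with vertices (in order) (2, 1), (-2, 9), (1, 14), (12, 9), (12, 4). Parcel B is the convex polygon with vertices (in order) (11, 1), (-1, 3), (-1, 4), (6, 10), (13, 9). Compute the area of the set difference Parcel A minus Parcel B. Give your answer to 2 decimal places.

48.19

|Parcel A| = 116, |Parcel A∩Parcel B| = 67.8113.
|Parcel A ∖ Parcel B| = |Parcel A| − |Parcel A∩Parcel B| = 116 − 67.8113 = 48.19.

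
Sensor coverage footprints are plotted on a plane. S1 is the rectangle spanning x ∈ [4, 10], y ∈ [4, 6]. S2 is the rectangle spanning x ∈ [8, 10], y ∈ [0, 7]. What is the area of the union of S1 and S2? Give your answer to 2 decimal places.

By inclusion–exclusion:
Individual areas: |S1| = 12, |S2| = 14.
|S1∩S2|: x∈[8,10], y∈[4,6] → 2·2 = 4.
|S1 ∪ S2| = 26 − 4 = 22.00.

22.00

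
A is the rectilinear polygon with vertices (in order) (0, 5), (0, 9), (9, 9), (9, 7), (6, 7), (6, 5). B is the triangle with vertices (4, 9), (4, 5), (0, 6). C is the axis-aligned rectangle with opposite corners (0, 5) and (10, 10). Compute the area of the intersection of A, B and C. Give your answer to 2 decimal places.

The intersection is the polygon with vertices (0,6), (4,9), (4,5).
By the shoelace formula its area is 8.00.

8.00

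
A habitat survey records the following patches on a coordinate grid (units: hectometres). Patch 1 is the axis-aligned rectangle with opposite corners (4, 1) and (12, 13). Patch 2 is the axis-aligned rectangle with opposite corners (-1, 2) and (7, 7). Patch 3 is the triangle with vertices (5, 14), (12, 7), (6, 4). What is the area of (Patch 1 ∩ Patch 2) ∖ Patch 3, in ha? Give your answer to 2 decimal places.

|Patch 1 ∩ Patch 2| = 15.
|(Patch 1 ∩ Patch 2) ∩ Patch 3| = 3.2.
|(Patch 1 ∩ Patch 2) ∖ Patch 3| = 15 − 3.2 = 11.80.

11.80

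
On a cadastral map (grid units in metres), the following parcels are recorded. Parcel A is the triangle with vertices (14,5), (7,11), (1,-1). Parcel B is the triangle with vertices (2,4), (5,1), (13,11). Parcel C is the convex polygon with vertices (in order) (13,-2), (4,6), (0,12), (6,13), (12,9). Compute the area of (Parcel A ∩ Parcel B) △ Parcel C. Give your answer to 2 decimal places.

86.49

|Parcel A ∩ Parcel B| = 22.6214.
|(Parcel A ∩ Parcel B) ∩ Parcel C| = 13.3155.
|(Parcel A ∩ Parcel B) △ Parcel C| = 22.6214 + 90.5 − 26.6311 = 86.49.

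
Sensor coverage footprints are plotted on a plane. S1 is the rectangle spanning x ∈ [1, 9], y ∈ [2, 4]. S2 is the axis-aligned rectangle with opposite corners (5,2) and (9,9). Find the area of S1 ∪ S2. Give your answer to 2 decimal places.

36.00

By inclusion–exclusion:
Individual areas: |S1| = 16, |S2| = 28.
|S1∩S2|: x∈[5,9], y∈[2,4] → 4·2 = 8.
|S1 ∪ S2| = 44 − 8 = 36.00.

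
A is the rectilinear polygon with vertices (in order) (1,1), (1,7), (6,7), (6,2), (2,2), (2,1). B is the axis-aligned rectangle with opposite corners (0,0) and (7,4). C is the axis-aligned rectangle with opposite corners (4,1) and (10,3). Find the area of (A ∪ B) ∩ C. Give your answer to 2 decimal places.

The region (A ∪ B) ∩ C is the polygon with vertices (7,1), (4,1), (4,3), (7,3).
By the shoelace formula its area is 6.00.

6.00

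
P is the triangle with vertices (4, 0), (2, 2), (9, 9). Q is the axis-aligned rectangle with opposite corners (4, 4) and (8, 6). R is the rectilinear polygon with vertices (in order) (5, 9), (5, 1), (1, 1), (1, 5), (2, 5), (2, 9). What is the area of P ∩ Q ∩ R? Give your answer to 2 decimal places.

The intersection is the polygon with vertices (4,4), (5,5), (5,4).
By the shoelace formula its area is 0.50.

0.50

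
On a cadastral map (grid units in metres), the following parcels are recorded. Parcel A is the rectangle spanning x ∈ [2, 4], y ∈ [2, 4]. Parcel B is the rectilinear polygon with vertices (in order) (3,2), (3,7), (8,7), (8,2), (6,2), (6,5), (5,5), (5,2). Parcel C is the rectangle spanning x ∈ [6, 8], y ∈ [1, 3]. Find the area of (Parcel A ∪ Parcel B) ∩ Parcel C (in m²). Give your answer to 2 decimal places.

2.00

The region (Parcel A ∪ Parcel B) ∩ Parcel C is the polygon with vertices (8,2), (6,2), (6,3), (8,3).
By the shoelace formula its area is 2.00.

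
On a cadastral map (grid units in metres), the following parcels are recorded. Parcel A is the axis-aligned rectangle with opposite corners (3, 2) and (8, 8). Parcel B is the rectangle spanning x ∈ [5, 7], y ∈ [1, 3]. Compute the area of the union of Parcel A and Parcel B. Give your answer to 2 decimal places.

32.00

By inclusion–exclusion:
Individual areas: |Parcel A| = 30, |Parcel B| = 4.
|Parcel A∩Parcel B|: x∈[5,7], y∈[2,3] → 2·1 = 2.
|Parcel A ∪ Parcel B| = 34 − 2 = 32.00.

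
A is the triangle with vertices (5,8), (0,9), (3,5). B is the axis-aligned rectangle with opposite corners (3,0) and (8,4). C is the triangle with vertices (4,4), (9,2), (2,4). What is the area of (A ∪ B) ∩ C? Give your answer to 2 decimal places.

The region (A ∪ B) ∩ C is the polygon with vertices (8,2.286), (3,3.714), (3,4), (4,4), (8,2.4).
By the shoelace formula its area is 1.80.

1.80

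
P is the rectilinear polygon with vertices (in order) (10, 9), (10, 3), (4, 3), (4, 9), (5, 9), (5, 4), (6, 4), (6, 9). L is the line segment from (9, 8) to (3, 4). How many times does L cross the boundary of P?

3

The segment meets the boundary at (4,4.667), (5,5.333), (6,6).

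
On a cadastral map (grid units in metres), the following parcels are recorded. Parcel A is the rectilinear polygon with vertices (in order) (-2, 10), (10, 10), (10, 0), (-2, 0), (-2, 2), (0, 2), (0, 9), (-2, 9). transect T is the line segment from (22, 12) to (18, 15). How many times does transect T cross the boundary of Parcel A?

The segment lies entirely outside Parcel A and never meets its boundary.

0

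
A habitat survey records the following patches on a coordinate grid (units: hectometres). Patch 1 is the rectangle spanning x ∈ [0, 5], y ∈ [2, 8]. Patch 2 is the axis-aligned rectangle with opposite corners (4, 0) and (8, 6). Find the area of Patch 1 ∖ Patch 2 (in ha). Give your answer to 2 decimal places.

|Patch 1∩Patch 2|: x∈[4,5], y∈[2,6] → 1·4 = 4.
|Patch 1| = 30.
|Patch 1 ∖ Patch 2| = |Patch 1| − |Patch 1∩Patch 2| = 30 − 4 = 26.00.

26.00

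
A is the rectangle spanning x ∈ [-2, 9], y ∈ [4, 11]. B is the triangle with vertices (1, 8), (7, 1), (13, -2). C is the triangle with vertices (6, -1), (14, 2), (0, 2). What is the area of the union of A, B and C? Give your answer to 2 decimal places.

103.50

By inclusion–exclusion:
Individual areas: |A| = 77, |B| = 12, |C| = 21.
|A∩B| = 2.7429.
|A∩C| = 0.
|B∩C| = 3.7571.
|A∩B∩C| = 0.
|A ∪ B ∪ C| = 110 − 6.5 + 0 = 103.50.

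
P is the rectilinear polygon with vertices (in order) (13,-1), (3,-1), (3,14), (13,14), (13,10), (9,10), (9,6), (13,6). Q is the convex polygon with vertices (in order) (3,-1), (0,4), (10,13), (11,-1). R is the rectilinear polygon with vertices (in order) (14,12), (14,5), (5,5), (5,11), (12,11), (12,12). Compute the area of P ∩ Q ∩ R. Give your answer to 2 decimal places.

23.24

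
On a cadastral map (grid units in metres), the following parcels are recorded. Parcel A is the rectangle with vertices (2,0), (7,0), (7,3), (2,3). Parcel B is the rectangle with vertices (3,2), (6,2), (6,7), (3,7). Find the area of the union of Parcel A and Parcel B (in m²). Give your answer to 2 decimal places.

27.00

By inclusion–exclusion:
Individual areas: |Parcel A| = 15, |Parcel B| = 15.
|Parcel A∩Parcel B|: x∈[3,6], y∈[2,3] → 3·1 = 3.
|Parcel A ∪ Parcel B| = 30 − 3 = 27.00.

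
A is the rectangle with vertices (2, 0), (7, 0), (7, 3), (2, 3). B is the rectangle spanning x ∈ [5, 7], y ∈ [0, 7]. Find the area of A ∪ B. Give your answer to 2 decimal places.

By inclusion–exclusion:
Individual areas: |A| = 15, |B| = 14.
|A∩B|: x∈[5,7], y∈[0,3] → 2·3 = 6.
|A ∪ B| = 29 − 6 = 23.00.

23.00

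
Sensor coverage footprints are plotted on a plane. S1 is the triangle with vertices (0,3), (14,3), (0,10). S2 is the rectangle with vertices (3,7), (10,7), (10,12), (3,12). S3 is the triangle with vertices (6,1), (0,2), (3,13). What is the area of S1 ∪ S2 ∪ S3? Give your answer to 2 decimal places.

By inclusion–exclusion:
Individual areas: |S1| = 49, |S2| = 35, |S3| = 34.5.
|S1∩S2| = 2.25.
|S1∩S3| = 20.8135.
|S2∩S3| = 4.375.
|S1∩S2∩S3| = 1.6071.
|S1 ∪ S2 ∪ S3| = 118.5 − 27.4385 + 1.6071 = 92.67.

92.67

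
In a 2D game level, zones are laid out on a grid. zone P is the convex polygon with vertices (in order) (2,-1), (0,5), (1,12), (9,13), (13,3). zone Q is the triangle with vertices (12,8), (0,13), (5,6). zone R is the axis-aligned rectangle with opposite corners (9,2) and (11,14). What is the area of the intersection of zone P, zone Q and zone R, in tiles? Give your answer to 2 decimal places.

The intersection is the polygon with vertices (10.8,8.5), (11,8), (11,7.714), (9,7.143), (9,9.25).
By the shoelace formula its area is 2.77.

2.77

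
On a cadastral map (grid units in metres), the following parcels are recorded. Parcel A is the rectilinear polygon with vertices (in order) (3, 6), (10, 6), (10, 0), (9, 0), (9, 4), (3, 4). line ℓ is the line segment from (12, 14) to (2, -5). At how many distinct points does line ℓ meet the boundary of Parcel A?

2

The segment meets the boundary at (6.737,4), (7.789,6).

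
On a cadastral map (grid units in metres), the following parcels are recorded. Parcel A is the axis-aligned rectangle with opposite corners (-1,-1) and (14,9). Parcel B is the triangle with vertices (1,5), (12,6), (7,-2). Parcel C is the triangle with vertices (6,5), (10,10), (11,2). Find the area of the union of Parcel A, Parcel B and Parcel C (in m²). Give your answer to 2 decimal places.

By inclusion–exclusion:
Individual areas: |Parcel A| = 150, |Parcel B| = 41.5, |Parcel C| = 18.5.
|Parcel A∩Parcel B| = 40.7589.
|Parcel A∩Parcel C| = 18.0375.
|Parcel B∩Parcel C| = 8.8665.
|Parcel A∩Parcel B∩Parcel C| = 8.8665.
|Parcel A ∪ Parcel B ∪ Parcel C| = 210 − 67.663 + 8.8665 = 151.20.

151.20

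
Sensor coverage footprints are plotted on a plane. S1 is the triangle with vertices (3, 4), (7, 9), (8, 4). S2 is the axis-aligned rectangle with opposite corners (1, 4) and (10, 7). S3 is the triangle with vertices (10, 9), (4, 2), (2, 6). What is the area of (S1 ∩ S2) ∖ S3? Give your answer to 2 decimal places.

2.47

|S1 ∩ S2| = 10.5.
|(S1 ∩ S2) ∩ S3| = 8.029.
|(S1 ∩ S2) ∖ S3| = 10.5 − 8.029 = 2.47.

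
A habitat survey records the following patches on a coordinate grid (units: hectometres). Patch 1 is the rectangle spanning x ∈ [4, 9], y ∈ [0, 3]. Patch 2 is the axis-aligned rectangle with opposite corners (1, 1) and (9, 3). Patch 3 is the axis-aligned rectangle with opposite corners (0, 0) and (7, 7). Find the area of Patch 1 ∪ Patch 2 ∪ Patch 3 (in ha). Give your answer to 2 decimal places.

55.00

By inclusion–exclusion:
Individual areas: |Patch 1| = 15, |Patch 2| = 16, |Patch 3| = 49.
|Patch 1∩Patch 2|: x∈[4,9], y∈[1,3] → 5·2 = 10.
|Patch 1∩Patch 3|: x∈[4,7], y∈[0,3] → 3·3 = 9.
|Patch 2∩Patch 3|: x∈[1,7], y∈[1,3] → 6·2 = 12.
|Patch 1∩Patch 2∩Patch 3| = 6.
|Patch 1 ∪ Patch 2 ∪ Patch 3| = 80 − 31 + 6 = 55.00.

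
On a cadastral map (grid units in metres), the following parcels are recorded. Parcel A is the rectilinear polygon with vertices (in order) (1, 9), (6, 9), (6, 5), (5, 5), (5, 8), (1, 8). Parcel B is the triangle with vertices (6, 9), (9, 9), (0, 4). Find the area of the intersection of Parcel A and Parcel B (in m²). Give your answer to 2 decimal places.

1.54

The intersection is the polygon with vertices (6,7.333), (5,6.778), (5,8), (4.8,8), (6,9).
By the shoelace formula its area is 1.54.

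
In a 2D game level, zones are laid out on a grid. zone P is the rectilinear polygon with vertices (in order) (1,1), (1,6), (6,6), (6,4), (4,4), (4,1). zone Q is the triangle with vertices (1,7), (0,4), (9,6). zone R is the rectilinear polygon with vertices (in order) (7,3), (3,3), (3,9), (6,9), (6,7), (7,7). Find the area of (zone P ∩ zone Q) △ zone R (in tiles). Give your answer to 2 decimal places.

|zone P ∩ zone Q| = 6.1111.
|(zone P ∩ zone Q) ∩ zone R| = 3.
|(zone P ∩ zone Q) △ zone R| = 6.1111 + 22 − 6 = 22.11.

22.11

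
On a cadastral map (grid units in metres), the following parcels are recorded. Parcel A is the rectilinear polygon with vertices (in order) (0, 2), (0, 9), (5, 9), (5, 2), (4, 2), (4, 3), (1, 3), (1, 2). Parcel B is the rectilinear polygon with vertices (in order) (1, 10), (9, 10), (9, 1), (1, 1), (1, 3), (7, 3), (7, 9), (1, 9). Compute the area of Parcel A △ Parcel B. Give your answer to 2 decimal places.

66.00

|Parcel A| = 32, |Parcel B| = 36, |Parcel A∩Parcel B| = 1.
|Parcel A △ Parcel B| = |Parcel A| + |Parcel B| − 2·|Parcel A∩Parcel B| = 32 + 36 − 2 = 66.00.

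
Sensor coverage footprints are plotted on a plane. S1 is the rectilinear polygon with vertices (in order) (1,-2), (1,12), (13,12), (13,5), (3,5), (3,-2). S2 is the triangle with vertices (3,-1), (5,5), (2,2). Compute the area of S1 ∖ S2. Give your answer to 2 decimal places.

96.00

|S1| = 98, |S1∩S2| = 2.
|S1 ∖ S2| = |S1| − |S1∩S2| = 98 − 2 = 96.00.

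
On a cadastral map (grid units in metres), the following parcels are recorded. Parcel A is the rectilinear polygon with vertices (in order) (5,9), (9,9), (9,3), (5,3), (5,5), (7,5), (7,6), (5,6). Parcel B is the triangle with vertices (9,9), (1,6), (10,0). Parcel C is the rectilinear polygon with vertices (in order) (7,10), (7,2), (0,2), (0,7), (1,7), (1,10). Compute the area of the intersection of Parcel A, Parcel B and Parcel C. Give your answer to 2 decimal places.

7.67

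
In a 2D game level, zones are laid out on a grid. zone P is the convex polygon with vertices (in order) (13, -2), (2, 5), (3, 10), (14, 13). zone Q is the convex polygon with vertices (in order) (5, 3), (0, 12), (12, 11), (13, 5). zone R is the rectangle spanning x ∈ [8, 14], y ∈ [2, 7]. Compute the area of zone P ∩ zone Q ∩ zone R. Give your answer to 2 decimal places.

The intersection is the polygon with vertices (13,5), (8,3.75), (8,7), (12.667,7).
By the shoelace formula its area is 12.79.

12.79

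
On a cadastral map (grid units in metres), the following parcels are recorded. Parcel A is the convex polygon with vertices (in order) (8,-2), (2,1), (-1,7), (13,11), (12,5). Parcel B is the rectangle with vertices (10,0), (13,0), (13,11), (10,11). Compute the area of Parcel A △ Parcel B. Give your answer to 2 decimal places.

|Parcel A| = 103, |Parcel B| = 33, |Parcel A∩Parcel B| = 17.2143.
|Parcel A △ Parcel B| = |Parcel A| + |Parcel B| − 2·|Parcel A∩Parcel B| = 103 + 33 − 34.4286 = 101.57.

101.57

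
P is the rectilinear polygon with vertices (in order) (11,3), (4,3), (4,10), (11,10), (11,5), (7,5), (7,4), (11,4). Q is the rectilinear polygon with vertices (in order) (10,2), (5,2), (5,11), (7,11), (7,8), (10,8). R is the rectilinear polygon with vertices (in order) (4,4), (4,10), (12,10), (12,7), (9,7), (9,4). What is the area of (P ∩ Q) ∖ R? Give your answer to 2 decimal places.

7.00

|P ∩ Q| = 26.
|(P ∩ Q) ∩ R| = 19.
|(P ∩ Q) ∖ R| = 26 − 19 = 7.00.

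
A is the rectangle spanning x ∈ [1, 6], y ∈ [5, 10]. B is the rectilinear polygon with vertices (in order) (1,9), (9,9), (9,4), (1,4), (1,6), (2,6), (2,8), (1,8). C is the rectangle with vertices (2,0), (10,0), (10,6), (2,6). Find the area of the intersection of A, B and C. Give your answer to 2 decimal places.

The intersection is the polygon with vertices (2,5), (2,6), (6,6), (6,5).
By the shoelace formula its area is 4.00.

4.00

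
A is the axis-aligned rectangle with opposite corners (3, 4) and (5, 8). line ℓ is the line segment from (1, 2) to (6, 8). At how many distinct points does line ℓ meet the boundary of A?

2

The segment meets the boundary at (5,6.8), (3,4.4).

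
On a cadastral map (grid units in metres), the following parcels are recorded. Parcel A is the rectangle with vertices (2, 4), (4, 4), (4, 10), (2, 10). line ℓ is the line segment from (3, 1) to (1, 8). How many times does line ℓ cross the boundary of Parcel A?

2

The segment meets the boundary at (2,4.5), (2.143,4).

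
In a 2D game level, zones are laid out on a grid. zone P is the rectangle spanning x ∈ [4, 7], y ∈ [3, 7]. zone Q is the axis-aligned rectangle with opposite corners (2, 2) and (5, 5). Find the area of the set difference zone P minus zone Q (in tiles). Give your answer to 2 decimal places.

10.00

|zone P∩zone Q|: x∈[4,5], y∈[3,5] → 1·2 = 2.
|zone P| = 12.
|zone P ∖ zone Q| = |zone P| − |zone P∩zone Q| = 12 − 2 = 10.00.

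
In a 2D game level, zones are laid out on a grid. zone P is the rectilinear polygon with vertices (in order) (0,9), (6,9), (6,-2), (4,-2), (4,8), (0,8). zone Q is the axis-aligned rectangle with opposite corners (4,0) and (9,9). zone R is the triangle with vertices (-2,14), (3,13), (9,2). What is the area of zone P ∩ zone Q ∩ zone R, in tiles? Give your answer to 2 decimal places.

4.66

The intersection is the polygon with vertices (6,5.273), (4,7.455), (4,8), (4,9), (5.182,9), (6,7.5).
By the shoelace formula its area is 4.66.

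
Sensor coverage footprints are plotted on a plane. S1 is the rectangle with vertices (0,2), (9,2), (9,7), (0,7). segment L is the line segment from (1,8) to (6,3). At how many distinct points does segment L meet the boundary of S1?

The segment meets the boundary at (2,7).

1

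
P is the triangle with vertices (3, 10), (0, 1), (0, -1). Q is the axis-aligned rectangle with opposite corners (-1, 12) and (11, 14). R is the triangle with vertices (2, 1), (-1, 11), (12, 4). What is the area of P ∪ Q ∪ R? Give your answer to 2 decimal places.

By inclusion–exclusion:
Individual areas: |P| = 3, |Q| = 24, |R| = 54.5.
|P∩Q| = 0.
|P∩R| = 1.1139.
|Q∩R| = 0.
|P∩Q∩R| = 0.
|P ∪ Q ∪ R| = 81.5 − 1.1139 + 0 = 80.39.

80.39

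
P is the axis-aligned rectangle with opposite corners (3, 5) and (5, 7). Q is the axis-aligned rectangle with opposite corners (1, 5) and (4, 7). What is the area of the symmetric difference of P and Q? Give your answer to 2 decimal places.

6.00

|P∩Q|: x∈[3,4], y∈[5,7] → 1·2 = 2.
|P △ Q| = |P| + |Q| − 2·|P∩Q| = 4 + 6 − 4 = 6.00.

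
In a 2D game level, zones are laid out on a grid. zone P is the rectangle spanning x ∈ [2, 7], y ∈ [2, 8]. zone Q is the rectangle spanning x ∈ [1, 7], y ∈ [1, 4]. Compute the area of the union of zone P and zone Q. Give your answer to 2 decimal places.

By inclusion–exclusion:
Individual areas: |zone P| = 30, |zone Q| = 18.
|zone P∩zone Q|: x∈[2,7], y∈[2,4] → 5·2 = 10.
|zone P ∪ zone Q| = 48 − 10 = 38.00.

38.00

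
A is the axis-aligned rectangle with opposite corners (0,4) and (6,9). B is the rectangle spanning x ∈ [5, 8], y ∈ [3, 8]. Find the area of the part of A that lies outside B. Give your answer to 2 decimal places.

26.00

|A∩B|: x∈[5,6], y∈[4,8] → 1·4 = 4.
|A| = 30.
|A ∖ B| = |A| − |A∩B| = 30 − 4 = 26.00.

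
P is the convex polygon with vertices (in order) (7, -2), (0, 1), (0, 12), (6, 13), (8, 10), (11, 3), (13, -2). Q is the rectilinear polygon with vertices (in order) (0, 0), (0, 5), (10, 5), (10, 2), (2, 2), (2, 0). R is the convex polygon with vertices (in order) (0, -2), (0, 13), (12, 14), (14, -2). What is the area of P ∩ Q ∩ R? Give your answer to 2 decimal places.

32.86

The intersection is the polygon with vertices (0,5), (10,5), (10,2), (2,2), (2,0.143), (0,1).
By the shoelace formula its area is 32.86.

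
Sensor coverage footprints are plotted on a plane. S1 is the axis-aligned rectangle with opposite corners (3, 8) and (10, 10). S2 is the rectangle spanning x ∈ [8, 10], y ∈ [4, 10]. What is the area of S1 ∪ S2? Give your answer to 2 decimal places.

22.00

By inclusion–exclusion:
Individual areas: |S1| = 14, |S2| = 12.
|S1∩S2|: x∈[8,10], y∈[8,10] → 2·2 = 4.
|S1 ∪ S2| = 26 − 4 = 22.00.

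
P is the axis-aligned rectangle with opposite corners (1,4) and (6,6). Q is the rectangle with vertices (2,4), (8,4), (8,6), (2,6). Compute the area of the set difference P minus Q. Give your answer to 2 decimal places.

2.00

|P∩Q|: x∈[2,6], y∈[4,6] → 4·2 = 8.
|P| = 10.
|P ∖ Q| = |P| − |P∩Q| = 10 − 8 = 2.00.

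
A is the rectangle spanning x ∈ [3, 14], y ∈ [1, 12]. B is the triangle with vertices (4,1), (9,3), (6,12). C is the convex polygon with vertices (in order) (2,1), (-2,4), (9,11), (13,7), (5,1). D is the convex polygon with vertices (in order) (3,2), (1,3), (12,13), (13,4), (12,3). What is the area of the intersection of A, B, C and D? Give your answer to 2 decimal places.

17.71

The intersection is the polygon with vertices (5.03,6.663), (7.139,8.581), (8.733,3.8), (6.913,2.435), (4.206,2.134).
By the shoelace formula its area is 17.71.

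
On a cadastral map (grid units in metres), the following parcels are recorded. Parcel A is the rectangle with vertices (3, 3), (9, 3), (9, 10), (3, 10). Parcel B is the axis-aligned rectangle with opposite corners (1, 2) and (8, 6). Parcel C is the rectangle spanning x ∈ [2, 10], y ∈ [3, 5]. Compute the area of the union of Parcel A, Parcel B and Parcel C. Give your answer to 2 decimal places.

By inclusion–exclusion:
Individual areas: |Parcel A| = 42, |Parcel B| = 28, |Parcel C| = 16.
|Parcel A∩Parcel B|: x∈[3,8], y∈[3,6] → 5·3 = 15.
|Parcel A∩Parcel C|: x∈[3,9], y∈[3,5] → 6·2 = 12.
|Parcel B∩Parcel C|: x∈[2,8], y∈[3,5] → 6·2 = 12.
|Parcel A∩Parcel B∩Parcel C| = 10.
|Parcel A ∪ Parcel B ∪ Parcel C| = 86 − 39 + 10 = 57.00.

57.00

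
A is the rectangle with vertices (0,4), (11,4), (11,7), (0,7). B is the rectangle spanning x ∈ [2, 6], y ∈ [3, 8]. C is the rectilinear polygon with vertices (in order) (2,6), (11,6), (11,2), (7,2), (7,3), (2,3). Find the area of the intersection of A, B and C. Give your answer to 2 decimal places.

The intersection is the polygon with vertices (6,4), (2,4), (2,6), (6,6).
By the shoelace formula its area is 8.00.

8.00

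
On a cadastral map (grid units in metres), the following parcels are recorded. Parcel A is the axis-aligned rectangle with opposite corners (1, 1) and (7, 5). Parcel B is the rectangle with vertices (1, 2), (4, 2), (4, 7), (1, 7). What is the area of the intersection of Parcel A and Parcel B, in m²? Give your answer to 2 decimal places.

9.00

|Parcel A∩Parcel B|: x∈[1,4], y∈[2,5] → 3·3 = 9.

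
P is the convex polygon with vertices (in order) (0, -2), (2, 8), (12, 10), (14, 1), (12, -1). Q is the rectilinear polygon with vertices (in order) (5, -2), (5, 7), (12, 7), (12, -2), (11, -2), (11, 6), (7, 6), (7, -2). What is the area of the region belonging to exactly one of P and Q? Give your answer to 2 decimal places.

|P| = 125, |Q| = 31, |P∩Q| = 29.0417.
|P △ Q| = |P| + |Q| − 2·|P∩Q| = 125 + 31 − 58.0833 = 97.92.

97.92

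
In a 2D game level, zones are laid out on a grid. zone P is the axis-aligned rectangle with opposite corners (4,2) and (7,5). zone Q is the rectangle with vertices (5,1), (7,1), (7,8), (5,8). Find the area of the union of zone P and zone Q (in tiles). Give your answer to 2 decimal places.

By inclusion–exclusion:
Individual areas: |zone P| = 9, |zone Q| = 14.
|zone P∩zone Q|: x∈[5,7], y∈[2,5] → 2·3 = 6.
|zone P ∪ zone Q| = 23 − 6 = 17.00.

17.00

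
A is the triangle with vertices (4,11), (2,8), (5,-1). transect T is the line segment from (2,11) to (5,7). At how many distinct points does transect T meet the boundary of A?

2

The segment meets the boundary at (4.25,8), (3.059,9.588).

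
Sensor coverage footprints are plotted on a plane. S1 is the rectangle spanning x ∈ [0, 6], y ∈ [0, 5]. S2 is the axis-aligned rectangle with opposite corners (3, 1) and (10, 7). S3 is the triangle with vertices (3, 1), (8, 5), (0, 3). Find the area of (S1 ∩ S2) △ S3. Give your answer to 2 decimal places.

11.45

|S1 ∩ S2| = 12.
|(S1 ∩ S2) ∩ S3| = 5.775.
|(S1 ∩ S2) △ S3| = 12 + 11 − 11.55 = 11.45.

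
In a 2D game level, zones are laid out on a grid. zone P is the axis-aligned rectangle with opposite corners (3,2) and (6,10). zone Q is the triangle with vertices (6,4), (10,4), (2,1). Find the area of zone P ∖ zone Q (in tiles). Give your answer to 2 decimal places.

21.67

|zone P| = 24, |zone P∩zone Q| = 2.3333.
|zone P ∖ zone Q| = |zone P| − |zone P∩zone Q| = 24 − 2.3333 = 21.67.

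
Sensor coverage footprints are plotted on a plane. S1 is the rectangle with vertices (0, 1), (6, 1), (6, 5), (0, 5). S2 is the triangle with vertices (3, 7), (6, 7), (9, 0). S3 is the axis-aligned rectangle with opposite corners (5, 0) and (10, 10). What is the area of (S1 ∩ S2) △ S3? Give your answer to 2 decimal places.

|S1 ∩ S2| = 0.9643.
|(S1 ∩ S2) ∩ S3| = 0.9167.
|(S1 ∩ S2) △ S3| = 0.9643 + 50 − 1.8333 = 49.13.

49.13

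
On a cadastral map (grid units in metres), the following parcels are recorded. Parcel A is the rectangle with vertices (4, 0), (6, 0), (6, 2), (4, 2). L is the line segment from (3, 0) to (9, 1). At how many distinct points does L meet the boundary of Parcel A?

2

The segment meets the boundary at (6,0.5), (4,0.167).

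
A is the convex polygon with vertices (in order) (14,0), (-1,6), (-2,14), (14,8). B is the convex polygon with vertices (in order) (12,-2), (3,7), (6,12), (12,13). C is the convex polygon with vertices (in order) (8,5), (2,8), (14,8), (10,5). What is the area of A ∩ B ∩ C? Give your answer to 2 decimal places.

19.01

The intersection is the polygon with vertices (3.6,8), (12,8), (12,6.5), (10,5), (8,5), (3.231,7.385).
By the shoelace formula its area is 19.01.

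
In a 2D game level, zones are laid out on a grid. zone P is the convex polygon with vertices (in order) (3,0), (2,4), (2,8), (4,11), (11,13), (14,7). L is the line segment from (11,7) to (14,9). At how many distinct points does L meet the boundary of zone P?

1

The segment meets the boundary at (13.25,8.5).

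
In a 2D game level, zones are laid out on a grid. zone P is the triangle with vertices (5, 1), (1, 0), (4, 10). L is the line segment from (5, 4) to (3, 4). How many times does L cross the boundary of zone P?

1

The segment meets the boundary at (4.667,4).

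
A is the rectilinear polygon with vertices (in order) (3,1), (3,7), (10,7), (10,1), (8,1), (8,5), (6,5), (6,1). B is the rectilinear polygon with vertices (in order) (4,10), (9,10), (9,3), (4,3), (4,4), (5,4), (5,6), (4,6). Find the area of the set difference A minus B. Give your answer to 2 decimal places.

|A| = 34, |A∩B| = 14.
|A ∖ B| = |A| − |A∩B| = 34 − 14 = 20.00.

20.00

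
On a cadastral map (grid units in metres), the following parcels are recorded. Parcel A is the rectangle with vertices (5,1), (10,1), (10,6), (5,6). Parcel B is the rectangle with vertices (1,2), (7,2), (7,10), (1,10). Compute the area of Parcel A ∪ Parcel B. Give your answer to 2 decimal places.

By inclusion–exclusion:
Individual areas: |Parcel A| = 25, |Parcel B| = 48.
|Parcel A∩Parcel B|: x∈[5,7], y∈[2,6] → 2·4 = 8.
|Parcel A ∪ Parcel B| = 73 − 8 = 65.00.

65.00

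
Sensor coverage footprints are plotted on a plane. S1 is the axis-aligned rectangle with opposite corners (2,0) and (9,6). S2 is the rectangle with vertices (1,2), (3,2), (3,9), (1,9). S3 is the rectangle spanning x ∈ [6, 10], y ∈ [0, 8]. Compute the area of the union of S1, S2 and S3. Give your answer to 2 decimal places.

By inclusion–exclusion:
Individual areas: |S1| = 42, |S2| = 14, |S3| = 32.
|S1∩S2|: x∈[2,3], y∈[2,6] → 1·4 = 4.
|S1∩S3|: x∈[6,9], y∈[0,6] → 3·6 = 18.
|S2∩S3| = 0 (no overlap).
|S1∩S2∩S3| = 0.
|S1 ∪ S2 ∪ S3| = 88 − 22 + 0 = 66.00.

66.00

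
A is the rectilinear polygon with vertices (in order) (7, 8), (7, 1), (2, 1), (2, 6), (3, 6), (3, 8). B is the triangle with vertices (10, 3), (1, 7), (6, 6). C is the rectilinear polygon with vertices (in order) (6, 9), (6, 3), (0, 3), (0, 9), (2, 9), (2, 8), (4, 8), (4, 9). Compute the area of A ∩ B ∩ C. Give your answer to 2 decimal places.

2.57

The intersection is the polygon with vertices (3,6.111), (3,6.6), (6,6), (6,4.778).
By the shoelace formula its area is 2.57.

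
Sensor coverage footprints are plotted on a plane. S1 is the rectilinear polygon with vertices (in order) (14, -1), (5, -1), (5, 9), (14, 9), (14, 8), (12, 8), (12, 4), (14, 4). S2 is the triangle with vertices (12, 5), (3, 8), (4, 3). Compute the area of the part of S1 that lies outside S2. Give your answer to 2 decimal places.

67.71

|S1| = 82, |S1∩S2| = 14.2917.
|S1 ∖ S2| = |S1| − |S1∩S2| = 82 − 14.2917 = 67.71.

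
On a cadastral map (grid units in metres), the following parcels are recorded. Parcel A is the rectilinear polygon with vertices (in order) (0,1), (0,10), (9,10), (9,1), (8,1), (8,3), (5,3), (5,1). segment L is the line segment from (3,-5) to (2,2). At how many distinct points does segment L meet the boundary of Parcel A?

The segment meets the boundary at (2.143,1).

1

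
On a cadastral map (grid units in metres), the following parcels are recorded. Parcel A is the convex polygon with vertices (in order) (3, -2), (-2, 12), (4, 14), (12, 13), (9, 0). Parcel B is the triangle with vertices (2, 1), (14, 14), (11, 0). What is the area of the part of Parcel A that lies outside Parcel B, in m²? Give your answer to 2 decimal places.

|Parcel A| = 147.5, |Parcel A∩Parcel B| = 40.5927.
|Parcel A ∖ Parcel B| = |Parcel A| − |Parcel A∩Parcel B| = 147.5 − 40.5927 = 106.91.

106.91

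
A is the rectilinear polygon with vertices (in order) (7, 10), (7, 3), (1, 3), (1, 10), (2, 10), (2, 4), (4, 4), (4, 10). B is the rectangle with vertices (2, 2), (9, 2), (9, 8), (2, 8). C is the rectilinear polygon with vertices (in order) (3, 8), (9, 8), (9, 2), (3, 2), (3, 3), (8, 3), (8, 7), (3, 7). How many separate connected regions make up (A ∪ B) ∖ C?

2

(A ∪ B) ∖ C splits into 2 disjoint pieces (area 33, area 6).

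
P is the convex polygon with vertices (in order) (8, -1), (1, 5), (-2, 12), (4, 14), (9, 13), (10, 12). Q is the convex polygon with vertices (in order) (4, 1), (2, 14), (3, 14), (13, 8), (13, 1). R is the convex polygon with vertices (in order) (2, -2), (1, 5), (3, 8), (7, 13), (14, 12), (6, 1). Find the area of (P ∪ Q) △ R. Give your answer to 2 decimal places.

|P ∪ Q| = 142.0652.
|(P ∪ Q) ∩ R| = 67.643.
|(P ∪ Q) △ R| = 142.0652 + 91 − 135.286 = 97.78.

97.78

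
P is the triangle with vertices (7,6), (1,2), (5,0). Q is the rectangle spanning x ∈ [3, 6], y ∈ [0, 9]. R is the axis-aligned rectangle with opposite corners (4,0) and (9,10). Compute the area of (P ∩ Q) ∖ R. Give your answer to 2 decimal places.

|P ∩ Q| = 10.5.
|(P ∩ Q) ∩ R| = 7.5833.
|(P ∩ Q) ∖ R| = 10.5 − 7.5833 = 2.92.

2.92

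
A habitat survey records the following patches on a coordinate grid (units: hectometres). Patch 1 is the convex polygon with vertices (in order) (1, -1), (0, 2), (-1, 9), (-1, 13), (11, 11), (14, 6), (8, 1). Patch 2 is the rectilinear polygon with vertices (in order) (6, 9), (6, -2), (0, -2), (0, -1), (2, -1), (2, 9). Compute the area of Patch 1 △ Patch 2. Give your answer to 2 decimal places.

|Patch 1| = 142.5, |Patch 2| = 46, |Patch 1∩Patch 2| = 36.5714.
|Patch 1 △ Patch 2| = |Patch 1| + |Patch 2| − 2·|Patch 1∩Patch 2| = 142.5 + 46 − 73.1429 = 115.36.

115.36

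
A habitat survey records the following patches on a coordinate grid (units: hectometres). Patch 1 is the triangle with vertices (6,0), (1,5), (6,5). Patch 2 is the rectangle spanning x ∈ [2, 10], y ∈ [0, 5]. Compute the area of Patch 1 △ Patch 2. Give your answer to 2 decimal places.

|Patch 1| = 12.5, |Patch 2| = 40, |Patch 1∩Patch 2| = 12.
|Patch 1 △ Patch 2| = |Patch 1| + |Patch 2| − 2·|Patch 1∩Patch 2| = 12.5 + 40 − 24 = 28.50.

28.50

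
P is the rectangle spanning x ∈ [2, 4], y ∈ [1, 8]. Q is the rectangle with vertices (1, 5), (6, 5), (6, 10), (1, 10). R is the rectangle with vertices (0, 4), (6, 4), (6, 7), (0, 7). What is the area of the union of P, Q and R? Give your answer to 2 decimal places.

By inclusion–exclusion:
Individual areas: |P| = 14, |Q| = 25, |R| = 18.
|P∩Q|: x∈[2,4], y∈[5,8] → 2·3 = 6.
|P∩R|: x∈[2,4], y∈[4,7] → 2·3 = 6.
|Q∩R|: x∈[1,6], y∈[5,7] → 5·2 = 10.
|P∩Q∩R| = 4.
|P ∪ Q ∪ R| = 57 − 22 + 4 = 39.00.

39.00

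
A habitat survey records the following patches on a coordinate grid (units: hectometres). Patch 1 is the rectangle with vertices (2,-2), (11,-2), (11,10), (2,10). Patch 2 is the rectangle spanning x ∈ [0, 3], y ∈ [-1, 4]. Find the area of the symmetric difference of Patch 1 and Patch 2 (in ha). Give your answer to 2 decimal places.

113.00

|Patch 1∩Patch 2|: x∈[2,3], y∈[-1,4] → 1·5 = 5.
|Patch 1 △ Patch 2| = |Patch 1| + |Patch 2| − 2·|Patch 1∩Patch 2| = 108 + 15 − 10 = 113.00.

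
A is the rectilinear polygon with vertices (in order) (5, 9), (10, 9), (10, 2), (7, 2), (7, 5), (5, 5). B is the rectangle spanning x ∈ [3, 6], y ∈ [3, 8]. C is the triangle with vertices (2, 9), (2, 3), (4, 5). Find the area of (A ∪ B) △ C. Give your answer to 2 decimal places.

44.00

|A ∪ B| = 41.
|(A ∪ B) ∩ C| = 1.5.
|(A ∪ B) △ C| = 41 + 6 − 3 = 44.00.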